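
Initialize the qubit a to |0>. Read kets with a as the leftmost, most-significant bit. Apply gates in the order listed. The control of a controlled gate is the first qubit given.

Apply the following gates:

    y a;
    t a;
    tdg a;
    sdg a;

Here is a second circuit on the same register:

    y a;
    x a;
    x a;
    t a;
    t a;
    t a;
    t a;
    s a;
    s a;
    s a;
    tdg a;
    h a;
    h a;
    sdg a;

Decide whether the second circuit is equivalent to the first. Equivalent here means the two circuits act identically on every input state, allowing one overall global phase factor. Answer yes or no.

No, they are not equivalent — no single phase factor reconciles the two unitaries.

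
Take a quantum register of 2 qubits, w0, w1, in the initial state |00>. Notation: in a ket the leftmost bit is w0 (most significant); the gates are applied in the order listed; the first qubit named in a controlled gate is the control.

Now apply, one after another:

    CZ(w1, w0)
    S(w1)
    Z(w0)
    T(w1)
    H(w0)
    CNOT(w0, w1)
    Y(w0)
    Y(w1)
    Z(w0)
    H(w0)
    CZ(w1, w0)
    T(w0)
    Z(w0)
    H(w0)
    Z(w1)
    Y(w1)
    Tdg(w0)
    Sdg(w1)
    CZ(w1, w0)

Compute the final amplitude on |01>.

|01> carries amplitude sqrt(2)*(-1 + exp(I*pi/4))/4 in the final state.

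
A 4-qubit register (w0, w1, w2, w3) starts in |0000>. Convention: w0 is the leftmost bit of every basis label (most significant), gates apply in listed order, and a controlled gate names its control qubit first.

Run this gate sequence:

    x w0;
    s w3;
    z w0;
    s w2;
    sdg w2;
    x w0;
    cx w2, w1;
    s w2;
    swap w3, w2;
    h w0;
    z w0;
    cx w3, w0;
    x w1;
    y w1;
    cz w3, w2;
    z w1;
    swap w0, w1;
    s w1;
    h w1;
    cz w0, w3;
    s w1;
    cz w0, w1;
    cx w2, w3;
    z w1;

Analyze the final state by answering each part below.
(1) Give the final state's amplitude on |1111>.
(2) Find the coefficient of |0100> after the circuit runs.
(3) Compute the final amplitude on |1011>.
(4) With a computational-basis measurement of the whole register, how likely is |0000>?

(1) The final state's coefficient on |1111> equals 0.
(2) The final state's coefficient on |0100> equals 1/2 + I/2.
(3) |1011> carries amplitude 0 in the final state.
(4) A full measurement returns |0000> with probability 1/2.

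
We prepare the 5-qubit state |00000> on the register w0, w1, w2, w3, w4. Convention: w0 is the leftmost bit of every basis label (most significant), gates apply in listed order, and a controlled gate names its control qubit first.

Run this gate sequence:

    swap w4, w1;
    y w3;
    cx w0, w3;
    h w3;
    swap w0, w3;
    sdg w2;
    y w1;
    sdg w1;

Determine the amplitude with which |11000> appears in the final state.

The amplitude on |11000> is -sqrt(2)*I/2.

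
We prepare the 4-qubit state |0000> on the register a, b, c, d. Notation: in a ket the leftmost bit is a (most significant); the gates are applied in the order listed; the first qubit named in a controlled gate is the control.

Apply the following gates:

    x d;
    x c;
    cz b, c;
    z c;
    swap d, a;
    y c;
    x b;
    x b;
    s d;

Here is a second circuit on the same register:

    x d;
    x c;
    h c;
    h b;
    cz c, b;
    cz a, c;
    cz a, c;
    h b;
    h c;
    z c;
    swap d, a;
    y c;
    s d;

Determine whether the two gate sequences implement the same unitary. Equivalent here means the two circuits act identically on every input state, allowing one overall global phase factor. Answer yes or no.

No — the two circuits implement different unitaries, even allowing a global phase.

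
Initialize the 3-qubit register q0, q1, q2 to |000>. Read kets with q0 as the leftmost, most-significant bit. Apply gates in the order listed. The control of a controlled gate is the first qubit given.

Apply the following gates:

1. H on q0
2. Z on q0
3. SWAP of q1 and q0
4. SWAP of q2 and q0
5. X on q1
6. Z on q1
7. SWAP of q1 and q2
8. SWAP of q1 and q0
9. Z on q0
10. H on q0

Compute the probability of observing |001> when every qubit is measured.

Outcome |001> occurs with probability 1/4.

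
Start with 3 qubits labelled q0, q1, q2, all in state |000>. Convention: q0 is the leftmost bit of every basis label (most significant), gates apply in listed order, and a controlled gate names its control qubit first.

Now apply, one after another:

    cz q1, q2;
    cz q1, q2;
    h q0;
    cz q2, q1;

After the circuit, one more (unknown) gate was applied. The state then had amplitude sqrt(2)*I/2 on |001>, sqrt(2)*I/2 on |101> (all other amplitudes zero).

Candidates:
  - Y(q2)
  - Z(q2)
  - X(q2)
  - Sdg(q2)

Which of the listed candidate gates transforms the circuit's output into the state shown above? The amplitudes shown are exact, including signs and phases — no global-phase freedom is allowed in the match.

The applied gate was Y(q2). Key observation: the block from step 1 through step 2 cancels to the identity and can be dropped.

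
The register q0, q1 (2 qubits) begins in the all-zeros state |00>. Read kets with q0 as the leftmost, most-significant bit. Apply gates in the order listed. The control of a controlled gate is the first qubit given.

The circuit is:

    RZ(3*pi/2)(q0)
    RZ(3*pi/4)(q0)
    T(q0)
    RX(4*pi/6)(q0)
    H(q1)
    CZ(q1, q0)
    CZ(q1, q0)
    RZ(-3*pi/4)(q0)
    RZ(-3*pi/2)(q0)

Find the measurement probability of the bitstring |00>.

The probability of measuring |00> is 1/8.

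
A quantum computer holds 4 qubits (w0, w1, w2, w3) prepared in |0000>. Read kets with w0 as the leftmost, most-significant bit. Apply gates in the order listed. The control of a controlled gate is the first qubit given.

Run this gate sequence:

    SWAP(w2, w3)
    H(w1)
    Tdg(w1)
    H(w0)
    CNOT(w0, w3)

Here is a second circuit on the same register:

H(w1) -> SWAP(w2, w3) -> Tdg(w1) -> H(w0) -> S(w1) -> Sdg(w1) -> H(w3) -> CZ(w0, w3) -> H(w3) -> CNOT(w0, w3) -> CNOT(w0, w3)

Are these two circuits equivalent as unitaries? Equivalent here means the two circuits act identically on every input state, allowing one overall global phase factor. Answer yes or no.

Yes, they are equivalent — the unitaries differ by at most a global phase.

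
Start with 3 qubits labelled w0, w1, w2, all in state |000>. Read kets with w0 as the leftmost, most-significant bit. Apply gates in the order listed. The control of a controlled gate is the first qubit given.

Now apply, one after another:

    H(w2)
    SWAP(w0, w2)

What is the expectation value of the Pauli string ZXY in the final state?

The expectation value of ZXY is 0.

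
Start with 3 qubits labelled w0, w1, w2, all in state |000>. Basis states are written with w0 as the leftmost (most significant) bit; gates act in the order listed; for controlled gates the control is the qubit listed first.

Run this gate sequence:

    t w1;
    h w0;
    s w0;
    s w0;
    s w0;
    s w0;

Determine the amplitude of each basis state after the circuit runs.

The resulting statevector has amplitude sqrt(2)/2 on |000>, sqrt(2)/2 on |100>, and 0 on every other basis state. Key observation: steps 3-6 multiply out to the identity, so the circuit reduces to the remaining gates.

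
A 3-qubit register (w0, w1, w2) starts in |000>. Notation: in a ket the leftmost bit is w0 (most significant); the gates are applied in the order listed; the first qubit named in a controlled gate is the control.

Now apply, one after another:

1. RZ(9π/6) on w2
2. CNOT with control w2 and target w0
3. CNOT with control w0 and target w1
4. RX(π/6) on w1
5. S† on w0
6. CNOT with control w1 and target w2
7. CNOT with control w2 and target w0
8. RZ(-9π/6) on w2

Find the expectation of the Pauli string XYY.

The expectation value of XYY is -1/2.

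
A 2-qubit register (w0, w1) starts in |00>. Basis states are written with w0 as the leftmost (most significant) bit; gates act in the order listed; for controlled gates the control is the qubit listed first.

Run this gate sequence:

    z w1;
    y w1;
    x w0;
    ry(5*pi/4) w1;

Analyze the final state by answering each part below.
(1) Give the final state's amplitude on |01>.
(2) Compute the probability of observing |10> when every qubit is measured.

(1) |01> carries amplitude 0 in the final state.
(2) Outcome |10> occurs with probability sqrt(2)/4 + 1/2.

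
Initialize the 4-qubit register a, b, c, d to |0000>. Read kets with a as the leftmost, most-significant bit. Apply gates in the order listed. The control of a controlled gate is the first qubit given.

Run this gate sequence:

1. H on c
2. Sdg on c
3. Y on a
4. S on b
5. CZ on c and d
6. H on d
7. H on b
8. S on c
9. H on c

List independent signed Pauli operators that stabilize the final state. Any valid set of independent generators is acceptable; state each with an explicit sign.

The stabilizer group can be generated by +IXII, +IIIX, -ZIII, +IIZI, among other valid generating sets.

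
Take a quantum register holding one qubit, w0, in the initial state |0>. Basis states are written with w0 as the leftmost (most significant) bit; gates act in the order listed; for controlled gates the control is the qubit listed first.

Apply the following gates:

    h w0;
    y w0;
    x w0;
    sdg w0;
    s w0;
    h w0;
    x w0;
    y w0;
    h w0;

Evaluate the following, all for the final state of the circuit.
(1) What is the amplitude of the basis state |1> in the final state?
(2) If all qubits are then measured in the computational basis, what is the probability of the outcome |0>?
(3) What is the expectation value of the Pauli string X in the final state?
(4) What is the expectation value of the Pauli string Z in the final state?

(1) |1> carries amplitude sqrt(2)/2 in the final state.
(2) The probability of measuring |0> is 1/2.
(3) The expectation value of X is -1.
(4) The expectation value of Z is 0.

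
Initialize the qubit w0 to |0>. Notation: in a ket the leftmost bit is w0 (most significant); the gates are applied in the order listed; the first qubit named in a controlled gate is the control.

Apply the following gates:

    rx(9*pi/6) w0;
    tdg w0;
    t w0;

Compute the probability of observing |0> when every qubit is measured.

Outcome |0> occurs with probability 1/2.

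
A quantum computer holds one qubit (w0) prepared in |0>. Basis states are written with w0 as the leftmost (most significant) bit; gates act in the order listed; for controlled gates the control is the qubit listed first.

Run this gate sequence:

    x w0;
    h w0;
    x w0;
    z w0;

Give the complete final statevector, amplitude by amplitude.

The resulting statevector has amplitude -sqrt(2)/2 on |0>, -sqrt(2)/2 on |1>.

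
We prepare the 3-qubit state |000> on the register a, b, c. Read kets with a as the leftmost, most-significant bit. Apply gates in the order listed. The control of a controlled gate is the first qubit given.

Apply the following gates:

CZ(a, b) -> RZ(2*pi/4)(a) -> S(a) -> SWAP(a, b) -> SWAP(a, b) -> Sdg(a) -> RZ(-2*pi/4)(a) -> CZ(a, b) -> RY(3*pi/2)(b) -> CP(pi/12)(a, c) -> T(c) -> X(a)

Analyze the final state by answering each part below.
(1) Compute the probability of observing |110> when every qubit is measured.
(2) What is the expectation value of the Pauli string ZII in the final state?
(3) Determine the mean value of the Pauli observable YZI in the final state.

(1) The probability of measuring |110> is 1/2.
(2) In the final state, ZII has expectation -1.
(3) The observable YZI averages to 0.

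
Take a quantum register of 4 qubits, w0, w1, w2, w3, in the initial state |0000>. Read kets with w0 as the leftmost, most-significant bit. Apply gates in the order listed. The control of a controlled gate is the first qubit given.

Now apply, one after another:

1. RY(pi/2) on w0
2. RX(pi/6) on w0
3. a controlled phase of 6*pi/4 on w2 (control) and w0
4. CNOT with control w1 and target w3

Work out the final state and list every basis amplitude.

The final amplitudes are (1 - I)*(sqrt(3) + I)/4 on |0000>, (1 - I)*(sqrt(3) + I)/4 on |1000>, and 0 on every other basis state.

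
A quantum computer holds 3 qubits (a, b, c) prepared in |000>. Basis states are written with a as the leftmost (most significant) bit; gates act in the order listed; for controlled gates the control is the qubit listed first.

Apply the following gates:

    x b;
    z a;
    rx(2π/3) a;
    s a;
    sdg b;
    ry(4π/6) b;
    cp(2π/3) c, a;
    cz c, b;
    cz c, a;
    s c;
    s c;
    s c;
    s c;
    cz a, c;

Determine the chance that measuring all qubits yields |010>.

Outcome |010> occurs with probability 1/16.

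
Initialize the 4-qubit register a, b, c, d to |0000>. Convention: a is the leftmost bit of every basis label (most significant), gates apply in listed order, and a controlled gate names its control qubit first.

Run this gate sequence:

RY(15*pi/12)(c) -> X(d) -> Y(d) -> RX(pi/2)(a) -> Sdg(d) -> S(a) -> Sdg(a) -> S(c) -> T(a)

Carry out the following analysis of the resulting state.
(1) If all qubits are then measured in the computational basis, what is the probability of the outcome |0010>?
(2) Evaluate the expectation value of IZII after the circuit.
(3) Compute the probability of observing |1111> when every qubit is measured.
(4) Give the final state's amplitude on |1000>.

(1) The probability of measuring |0010> is sqrt(2)/8 + 1/4.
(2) The observable IZII averages to 1.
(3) Outcome |1111> occurs with probability 0.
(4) The final state's coefficient on |1000> equals sqrt(4 - 2*sqrt(2))*exp(I*pi/4)/4.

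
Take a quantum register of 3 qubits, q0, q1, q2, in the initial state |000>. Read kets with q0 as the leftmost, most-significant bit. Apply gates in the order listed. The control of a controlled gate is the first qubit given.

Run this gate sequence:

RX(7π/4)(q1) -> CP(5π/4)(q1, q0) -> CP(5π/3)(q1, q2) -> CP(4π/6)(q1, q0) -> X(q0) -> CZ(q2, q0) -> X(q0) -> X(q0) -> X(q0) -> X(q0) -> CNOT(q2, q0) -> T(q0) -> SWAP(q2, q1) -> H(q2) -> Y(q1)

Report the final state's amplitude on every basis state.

After the circuit, the state carries amplitude -sqrt(2)*sqrt(sqrt(2) + 2)*exp(3*I*pi/4)/4 + sqrt(2)*sqrt(2 - sqrt(2))*exp(I*pi/4)/4 on |110>, -sqrt(2)*sqrt(sqrt(2) + 2)*exp(3*I*pi/4)/4 - sqrt(2)*sqrt(2 - sqrt(2))*exp(I*pi/4)/4 on |111>, and 0 on every other basis state. Key observation: gates 7-10 undo each other exactly, leaving only the rest of the circuit to track.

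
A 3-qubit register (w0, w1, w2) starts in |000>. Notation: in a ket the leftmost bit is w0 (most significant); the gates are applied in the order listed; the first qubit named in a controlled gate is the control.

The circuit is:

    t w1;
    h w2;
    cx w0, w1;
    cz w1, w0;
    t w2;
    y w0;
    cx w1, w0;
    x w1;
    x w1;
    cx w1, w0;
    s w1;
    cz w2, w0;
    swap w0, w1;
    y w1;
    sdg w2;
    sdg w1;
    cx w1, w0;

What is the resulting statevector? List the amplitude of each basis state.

The final amplitudes are sqrt(2)/2 on |000>, sqrt(2)*exp(3*I*pi/4)/2 on |001>, and 0 on every other basis state. Key observation: steps 7-10 multiply out to the identity, so the circuit reduces to the remaining gates.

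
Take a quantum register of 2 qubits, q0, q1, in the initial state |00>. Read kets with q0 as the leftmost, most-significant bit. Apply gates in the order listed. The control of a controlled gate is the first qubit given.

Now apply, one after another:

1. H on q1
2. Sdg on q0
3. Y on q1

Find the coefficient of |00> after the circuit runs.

The final state's coefficient on |00> equals -sqrt(2)*I/2.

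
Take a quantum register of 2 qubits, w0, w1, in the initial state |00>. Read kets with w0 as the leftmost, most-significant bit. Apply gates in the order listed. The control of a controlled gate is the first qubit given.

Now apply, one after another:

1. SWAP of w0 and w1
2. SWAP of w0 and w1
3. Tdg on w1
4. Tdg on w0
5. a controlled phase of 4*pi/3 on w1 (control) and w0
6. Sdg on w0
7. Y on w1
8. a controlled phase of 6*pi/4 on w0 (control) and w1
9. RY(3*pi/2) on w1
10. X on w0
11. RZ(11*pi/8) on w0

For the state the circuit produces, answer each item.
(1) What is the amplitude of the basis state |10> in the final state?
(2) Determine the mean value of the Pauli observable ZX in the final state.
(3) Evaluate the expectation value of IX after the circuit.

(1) The amplitude on |10> is sqrt(2)*exp(3*I*pi/16)/2.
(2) In the final state, ZX has expectation -1.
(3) In the final state, IX has expectation 1.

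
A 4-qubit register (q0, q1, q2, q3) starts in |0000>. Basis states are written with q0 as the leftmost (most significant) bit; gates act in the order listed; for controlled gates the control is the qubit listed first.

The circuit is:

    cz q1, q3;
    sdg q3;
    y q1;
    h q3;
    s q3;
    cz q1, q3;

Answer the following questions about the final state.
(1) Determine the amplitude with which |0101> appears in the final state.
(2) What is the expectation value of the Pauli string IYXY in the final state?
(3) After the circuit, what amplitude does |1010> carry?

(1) The final state's coefficient on |0101> equals sqrt(2)/2.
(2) The expectation value of IYXY is 0.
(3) |1010> carries amplitude 0 in the final state.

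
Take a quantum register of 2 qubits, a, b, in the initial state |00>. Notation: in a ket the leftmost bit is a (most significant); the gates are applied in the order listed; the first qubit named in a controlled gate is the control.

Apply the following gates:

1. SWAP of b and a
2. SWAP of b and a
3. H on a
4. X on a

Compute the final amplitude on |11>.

|11> carries amplitude 0 in the final state. Key observation: the block from step 1 through step 2 cancels to the identity and can be dropped.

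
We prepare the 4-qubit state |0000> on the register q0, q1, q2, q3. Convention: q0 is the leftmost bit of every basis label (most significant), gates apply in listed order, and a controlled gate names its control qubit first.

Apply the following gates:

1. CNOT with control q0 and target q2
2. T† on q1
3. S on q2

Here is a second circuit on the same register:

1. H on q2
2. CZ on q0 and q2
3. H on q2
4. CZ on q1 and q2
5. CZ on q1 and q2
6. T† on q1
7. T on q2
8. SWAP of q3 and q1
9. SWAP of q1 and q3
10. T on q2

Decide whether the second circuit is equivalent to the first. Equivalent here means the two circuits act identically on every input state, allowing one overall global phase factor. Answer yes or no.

Yes: on every input state the two circuits agree up to one overall phase factor.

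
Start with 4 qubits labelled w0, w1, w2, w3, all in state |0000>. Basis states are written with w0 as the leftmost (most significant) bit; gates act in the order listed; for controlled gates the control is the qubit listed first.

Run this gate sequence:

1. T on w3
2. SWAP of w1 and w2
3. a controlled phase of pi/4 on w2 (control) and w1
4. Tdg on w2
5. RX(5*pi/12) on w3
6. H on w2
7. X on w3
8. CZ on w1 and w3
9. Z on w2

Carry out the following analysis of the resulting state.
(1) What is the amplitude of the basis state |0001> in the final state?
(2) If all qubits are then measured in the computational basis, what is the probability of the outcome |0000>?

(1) |0001> carries amplitude sqrt(12 - 6*sqrt(2))/8 + sqrt(2*sqrt(2) + 4)/8 in the final state.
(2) The probability of measuring |0000> is -sqrt(6)/16 + sqrt(2)/16 + 1/4.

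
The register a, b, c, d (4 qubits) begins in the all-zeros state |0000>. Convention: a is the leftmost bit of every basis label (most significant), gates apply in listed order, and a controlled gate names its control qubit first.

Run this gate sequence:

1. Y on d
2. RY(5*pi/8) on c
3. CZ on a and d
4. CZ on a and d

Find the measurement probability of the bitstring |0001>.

Outcome |0001> occurs with probability cos(5*pi/16)**2. Key observation: steps 3-4 multiply out to the identity, so the circuit reduces to the remaining gates.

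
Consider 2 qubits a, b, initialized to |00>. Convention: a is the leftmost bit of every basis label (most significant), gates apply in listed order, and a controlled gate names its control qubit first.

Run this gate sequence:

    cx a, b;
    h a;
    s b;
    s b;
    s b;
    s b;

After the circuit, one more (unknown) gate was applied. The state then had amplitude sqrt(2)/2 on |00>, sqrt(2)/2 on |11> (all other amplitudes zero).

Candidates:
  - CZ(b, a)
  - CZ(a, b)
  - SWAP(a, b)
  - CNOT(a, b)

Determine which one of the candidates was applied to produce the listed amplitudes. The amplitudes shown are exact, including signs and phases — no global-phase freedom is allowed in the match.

The applied gate was CNOT(a, b).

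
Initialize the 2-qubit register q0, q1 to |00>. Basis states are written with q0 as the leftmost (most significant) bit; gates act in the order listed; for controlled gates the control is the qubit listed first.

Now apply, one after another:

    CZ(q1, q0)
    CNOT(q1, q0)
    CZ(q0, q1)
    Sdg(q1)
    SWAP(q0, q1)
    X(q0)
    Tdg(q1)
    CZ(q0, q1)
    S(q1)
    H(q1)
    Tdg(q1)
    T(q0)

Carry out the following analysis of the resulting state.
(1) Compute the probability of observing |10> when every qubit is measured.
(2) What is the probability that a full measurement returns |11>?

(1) The probability of measuring |10> is 1/2.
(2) A full measurement returns |11> with probability 1/2.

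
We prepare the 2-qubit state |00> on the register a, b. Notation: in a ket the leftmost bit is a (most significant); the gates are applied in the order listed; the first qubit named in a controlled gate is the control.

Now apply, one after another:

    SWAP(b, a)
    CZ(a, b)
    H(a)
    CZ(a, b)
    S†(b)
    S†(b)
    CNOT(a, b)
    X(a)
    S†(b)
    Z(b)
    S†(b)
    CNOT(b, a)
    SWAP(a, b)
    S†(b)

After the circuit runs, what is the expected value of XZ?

The expectation value of XZ is -1.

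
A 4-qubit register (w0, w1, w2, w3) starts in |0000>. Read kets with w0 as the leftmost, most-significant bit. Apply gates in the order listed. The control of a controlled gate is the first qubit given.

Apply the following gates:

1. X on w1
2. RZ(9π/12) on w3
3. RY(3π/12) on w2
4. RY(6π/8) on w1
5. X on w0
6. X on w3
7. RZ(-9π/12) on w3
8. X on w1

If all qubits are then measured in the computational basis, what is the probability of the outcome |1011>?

A full measurement returns |1011> with probability 3/8 - sqrt(2)/4.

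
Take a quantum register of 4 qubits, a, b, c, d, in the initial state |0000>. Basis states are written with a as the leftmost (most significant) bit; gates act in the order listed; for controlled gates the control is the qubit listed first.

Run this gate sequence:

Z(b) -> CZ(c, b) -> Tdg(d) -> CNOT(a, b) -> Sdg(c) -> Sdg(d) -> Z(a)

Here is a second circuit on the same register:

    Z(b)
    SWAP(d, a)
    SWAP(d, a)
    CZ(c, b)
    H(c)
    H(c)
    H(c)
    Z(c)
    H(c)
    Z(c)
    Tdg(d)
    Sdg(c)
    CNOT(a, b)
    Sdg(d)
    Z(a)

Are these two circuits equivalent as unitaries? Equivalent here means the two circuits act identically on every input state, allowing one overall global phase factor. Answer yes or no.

No — the two circuits implement different unitaries, even allowing a global phase.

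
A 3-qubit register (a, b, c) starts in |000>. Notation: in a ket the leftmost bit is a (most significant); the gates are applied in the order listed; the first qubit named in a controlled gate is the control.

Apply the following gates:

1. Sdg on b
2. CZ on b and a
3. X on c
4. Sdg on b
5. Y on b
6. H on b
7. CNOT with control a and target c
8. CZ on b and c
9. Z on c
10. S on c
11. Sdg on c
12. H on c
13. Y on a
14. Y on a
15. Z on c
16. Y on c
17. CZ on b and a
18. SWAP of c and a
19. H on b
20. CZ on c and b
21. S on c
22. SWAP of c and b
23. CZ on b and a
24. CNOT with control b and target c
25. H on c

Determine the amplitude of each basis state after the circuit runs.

The final amplitudes are -1/2 on |000>, -1/2 on |001>, 0 on |010>, 0 on |011>, 1/2 on |100>, 1/2 on |101>, 0 on |110>, 0 on |111>.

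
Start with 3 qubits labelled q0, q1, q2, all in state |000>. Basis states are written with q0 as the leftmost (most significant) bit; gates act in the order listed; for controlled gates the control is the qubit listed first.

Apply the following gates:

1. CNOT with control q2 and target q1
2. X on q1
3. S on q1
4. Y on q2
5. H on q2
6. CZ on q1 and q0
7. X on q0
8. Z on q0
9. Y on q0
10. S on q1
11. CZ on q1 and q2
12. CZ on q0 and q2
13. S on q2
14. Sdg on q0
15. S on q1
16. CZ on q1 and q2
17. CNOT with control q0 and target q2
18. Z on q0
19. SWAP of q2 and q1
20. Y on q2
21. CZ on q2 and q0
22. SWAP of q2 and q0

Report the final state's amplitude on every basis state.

After the circuit, the state carries amplitude sqrt(2)/2 on |000>, -sqrt(2)*I/2 on |010>, and 0 on every other basis state.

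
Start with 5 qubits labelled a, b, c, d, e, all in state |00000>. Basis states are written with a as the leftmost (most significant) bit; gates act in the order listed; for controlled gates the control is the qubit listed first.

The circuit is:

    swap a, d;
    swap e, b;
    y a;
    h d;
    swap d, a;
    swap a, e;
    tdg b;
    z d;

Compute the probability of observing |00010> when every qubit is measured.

A full measurement returns |00010> with probability 1/2.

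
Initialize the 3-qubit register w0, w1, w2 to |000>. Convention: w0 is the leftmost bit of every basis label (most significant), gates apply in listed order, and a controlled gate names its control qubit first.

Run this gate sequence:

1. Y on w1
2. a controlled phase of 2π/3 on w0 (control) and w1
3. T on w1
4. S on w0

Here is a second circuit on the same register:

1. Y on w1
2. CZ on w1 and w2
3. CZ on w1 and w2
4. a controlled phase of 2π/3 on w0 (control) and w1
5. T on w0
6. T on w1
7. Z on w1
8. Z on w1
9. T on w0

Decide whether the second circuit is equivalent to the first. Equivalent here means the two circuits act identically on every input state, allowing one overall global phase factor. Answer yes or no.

Yes, they are equivalent — the unitaries differ by at most a global phase.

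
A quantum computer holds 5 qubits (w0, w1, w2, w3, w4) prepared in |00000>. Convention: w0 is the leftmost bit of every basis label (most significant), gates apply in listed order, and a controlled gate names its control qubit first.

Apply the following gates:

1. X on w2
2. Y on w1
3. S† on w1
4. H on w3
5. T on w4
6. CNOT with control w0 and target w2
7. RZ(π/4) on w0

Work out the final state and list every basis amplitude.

After the circuit, the state carries amplitude -sqrt(2)*exp(7*I*pi/8)/2 on |01100>, -sqrt(2)*exp(7*I*pi/8)/2 on |01110>, and 0 on every other basis state.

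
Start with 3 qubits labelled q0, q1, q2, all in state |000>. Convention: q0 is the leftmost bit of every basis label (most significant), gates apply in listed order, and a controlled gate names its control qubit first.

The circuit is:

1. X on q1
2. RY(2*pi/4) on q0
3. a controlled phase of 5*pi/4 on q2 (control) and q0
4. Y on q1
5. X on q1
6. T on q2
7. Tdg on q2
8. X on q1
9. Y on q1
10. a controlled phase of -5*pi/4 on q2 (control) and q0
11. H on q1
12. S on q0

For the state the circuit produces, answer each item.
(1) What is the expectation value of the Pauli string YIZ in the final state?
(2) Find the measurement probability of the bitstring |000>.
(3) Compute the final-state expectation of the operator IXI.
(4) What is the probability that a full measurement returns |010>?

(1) The expectation value of YIZ is 1. Key observation: the block from step 3 through step 10 cancels to the identity and can be dropped.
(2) The probability of measuring |000> is 1/4.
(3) The expectation value of IXI is -1.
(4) A full measurement returns |010> with probability 1/4.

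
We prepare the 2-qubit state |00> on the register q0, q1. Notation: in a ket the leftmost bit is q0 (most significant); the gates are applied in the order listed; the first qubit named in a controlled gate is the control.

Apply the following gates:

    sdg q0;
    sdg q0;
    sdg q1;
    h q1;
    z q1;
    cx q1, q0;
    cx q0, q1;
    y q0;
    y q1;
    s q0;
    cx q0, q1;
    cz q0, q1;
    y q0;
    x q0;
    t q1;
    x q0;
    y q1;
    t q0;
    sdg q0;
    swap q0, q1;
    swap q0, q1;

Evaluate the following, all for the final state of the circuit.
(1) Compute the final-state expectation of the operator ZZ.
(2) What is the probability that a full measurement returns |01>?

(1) In the final state, ZZ has expectation -1. Key observation: gates 20-21 undo each other exactly, leaving only the rest of the circuit to track.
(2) A full measurement returns |01> with probability 1/2.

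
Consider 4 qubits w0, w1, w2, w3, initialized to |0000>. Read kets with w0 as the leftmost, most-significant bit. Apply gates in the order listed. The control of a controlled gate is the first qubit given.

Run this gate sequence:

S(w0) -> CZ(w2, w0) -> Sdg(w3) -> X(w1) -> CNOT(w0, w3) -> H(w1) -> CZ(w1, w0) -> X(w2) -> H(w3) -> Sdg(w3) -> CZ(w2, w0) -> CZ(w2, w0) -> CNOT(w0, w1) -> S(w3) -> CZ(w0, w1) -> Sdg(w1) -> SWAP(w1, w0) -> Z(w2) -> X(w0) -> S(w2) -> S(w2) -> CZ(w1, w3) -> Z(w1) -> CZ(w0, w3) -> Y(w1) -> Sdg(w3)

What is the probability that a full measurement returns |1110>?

The probability of measuring |1110> is 1/4.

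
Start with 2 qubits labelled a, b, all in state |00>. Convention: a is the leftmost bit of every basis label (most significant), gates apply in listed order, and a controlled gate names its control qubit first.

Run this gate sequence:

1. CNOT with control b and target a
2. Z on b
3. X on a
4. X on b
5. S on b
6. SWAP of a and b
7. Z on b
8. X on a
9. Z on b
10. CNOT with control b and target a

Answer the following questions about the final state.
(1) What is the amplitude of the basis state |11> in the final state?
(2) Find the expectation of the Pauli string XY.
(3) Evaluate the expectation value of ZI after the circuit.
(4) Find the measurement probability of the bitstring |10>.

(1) The final state's coefficient on |11> equals I.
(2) In the final state, XY has expectation 0.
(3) In the final state, ZI has expectation -1.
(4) The probability of measuring |10> is 0.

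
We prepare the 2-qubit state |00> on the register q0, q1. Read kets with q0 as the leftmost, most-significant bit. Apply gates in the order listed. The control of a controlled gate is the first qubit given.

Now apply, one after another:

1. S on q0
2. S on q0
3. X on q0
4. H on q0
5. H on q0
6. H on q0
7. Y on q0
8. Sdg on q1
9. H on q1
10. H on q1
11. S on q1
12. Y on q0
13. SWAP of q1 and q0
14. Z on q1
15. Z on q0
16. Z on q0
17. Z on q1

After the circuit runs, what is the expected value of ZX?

In the final state, ZX has expectation -1. Key observation: gates 7-12 undo each other exactly, leaving only the rest of the circuit to track.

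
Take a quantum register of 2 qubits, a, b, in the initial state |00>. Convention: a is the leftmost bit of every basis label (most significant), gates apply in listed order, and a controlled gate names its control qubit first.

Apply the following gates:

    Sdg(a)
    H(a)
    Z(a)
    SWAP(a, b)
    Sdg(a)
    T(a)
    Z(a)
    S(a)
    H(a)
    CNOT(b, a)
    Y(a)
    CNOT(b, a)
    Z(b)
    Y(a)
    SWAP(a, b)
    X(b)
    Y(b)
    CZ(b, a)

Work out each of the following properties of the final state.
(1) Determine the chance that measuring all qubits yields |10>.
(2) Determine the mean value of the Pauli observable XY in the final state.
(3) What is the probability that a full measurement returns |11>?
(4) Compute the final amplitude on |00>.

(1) The probability of measuring |10> is 1/4.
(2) In the final state, XY has expectation 0.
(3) A full measurement returns |11> with probability 1/4.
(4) |00> carries amplitude -I/2 in the final state.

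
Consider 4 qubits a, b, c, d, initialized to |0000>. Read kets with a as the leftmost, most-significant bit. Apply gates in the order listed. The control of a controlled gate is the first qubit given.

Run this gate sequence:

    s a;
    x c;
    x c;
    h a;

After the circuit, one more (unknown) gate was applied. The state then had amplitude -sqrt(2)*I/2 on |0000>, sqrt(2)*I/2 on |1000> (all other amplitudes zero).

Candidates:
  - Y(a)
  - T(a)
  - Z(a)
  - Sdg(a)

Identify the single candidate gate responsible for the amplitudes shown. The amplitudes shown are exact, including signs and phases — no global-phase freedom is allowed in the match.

It was Y(a) that produced the state shown. Key observation: gates 2-3 undo each other exactly, leaving only the rest of the circuit to track.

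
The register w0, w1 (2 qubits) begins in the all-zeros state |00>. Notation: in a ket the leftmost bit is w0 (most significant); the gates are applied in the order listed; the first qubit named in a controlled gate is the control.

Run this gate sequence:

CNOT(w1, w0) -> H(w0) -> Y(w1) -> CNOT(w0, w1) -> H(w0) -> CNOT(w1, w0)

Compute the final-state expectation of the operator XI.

In the final state, XI has expectation 0.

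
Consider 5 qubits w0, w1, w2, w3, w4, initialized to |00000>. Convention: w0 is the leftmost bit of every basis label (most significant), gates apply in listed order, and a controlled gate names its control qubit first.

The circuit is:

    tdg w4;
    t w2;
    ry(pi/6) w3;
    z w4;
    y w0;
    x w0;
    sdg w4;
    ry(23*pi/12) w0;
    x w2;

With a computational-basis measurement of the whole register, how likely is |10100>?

The probability of measuring |10100> is -3*sqrt(6)/32 - 5*sqrt(2)/32 + sqrt(3)/8 + 1/4.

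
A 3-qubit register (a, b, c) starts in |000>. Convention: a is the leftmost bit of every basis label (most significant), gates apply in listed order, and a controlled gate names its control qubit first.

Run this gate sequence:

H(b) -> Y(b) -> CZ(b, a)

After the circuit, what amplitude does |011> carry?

The final state's coefficient on |011> equals 0.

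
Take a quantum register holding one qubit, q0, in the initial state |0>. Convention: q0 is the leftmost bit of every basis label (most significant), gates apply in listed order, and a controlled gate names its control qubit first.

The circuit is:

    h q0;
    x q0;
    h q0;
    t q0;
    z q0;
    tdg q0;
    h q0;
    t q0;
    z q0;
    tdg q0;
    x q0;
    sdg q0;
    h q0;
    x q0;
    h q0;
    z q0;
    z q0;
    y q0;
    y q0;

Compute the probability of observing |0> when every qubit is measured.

A full measurement returns |0> with probability 1/2.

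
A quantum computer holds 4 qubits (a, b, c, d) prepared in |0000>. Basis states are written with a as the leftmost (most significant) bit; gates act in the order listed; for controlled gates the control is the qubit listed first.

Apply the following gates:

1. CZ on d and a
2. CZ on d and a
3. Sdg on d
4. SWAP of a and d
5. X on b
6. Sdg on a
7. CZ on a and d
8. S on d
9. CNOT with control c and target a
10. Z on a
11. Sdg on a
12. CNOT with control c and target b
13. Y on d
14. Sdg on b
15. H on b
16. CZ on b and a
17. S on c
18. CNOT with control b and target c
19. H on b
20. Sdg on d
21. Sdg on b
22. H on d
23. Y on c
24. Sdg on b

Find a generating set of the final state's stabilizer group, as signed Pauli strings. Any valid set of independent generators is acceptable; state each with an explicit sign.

The stabilizer group can be generated by +IXZI, +IZXI, -IIIX, +ZIII, among other valid generating sets.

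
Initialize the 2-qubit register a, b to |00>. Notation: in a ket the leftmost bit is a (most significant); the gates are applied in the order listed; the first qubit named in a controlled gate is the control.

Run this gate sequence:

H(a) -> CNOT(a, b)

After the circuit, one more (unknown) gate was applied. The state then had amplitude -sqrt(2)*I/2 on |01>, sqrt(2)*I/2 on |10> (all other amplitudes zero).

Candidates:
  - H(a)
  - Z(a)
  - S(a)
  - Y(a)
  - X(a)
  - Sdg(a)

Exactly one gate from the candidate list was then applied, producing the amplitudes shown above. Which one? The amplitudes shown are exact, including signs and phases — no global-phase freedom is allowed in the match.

The applied gate was Y(a).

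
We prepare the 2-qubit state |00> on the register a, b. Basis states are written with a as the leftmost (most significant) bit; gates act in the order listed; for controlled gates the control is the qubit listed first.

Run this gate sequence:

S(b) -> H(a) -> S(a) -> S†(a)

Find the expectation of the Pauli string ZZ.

In the final state, ZZ has expectation 0. Key observation: steps 3-4 multiply out to the identity, so the circuit reduces to the remaining gates.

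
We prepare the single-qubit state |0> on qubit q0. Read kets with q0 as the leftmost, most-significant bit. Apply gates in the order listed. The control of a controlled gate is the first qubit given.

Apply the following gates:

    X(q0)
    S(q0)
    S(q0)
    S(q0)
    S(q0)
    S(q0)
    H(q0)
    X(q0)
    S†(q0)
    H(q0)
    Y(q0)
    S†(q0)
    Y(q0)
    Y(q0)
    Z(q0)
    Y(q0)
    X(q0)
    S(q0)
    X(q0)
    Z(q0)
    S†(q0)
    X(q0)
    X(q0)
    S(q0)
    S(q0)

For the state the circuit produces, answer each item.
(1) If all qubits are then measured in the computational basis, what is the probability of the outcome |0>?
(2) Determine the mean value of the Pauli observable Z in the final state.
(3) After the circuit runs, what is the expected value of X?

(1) Outcome |0> occurs with probability 1/2. Key observation: gates 3-6 undo each other exactly, leaving only the rest of the circuit to track.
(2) In the final state, Z has expectation 0.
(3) In the final state, X has expectation 1.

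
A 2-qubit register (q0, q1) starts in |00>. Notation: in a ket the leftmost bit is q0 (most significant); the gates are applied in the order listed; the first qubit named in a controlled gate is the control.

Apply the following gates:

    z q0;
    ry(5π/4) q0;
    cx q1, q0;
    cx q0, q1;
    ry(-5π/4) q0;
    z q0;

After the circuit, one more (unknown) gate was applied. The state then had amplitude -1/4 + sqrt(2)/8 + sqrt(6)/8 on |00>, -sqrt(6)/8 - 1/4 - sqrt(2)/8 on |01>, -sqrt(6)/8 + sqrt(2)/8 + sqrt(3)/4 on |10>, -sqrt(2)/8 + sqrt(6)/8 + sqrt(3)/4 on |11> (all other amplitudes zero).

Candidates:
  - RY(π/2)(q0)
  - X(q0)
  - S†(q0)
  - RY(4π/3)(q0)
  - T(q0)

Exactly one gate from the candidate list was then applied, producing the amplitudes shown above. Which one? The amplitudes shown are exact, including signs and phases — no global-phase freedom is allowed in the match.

It was RY(4π/3)(q0) that produced the state shown.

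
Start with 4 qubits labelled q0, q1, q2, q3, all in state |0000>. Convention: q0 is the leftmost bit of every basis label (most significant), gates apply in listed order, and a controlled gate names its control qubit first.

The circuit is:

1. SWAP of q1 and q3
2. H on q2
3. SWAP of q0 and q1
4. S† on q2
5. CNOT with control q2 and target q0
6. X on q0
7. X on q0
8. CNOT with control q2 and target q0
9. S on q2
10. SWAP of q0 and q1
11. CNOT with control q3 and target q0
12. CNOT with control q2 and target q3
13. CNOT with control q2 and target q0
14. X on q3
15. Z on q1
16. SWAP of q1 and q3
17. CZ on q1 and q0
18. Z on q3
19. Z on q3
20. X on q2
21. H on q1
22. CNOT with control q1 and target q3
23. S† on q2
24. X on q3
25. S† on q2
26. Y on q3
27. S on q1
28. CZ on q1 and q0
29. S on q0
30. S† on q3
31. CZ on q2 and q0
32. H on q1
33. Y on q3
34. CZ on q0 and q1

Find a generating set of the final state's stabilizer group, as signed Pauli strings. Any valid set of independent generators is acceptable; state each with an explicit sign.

One valid set of independent stabilizer generators is +XZYI, +IXZZ, -IZIX, -ZIZI (any independent generating set of the same group is equally correct). Key observation: the block from step 3 through step 10 cancels to the identity and can be dropped.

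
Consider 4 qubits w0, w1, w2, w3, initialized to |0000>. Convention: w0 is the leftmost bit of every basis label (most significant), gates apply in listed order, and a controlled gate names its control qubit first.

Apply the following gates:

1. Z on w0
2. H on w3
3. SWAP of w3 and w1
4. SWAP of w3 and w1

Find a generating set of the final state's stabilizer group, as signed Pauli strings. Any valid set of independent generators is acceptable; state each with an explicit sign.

The stabilizer group can be generated by +IIIX, +ZIII, +IZII, +IIZI, among other valid generating sets. Key observation: steps 3-4 multiply out to the identity, so the circuit reduces to the remaining gates.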